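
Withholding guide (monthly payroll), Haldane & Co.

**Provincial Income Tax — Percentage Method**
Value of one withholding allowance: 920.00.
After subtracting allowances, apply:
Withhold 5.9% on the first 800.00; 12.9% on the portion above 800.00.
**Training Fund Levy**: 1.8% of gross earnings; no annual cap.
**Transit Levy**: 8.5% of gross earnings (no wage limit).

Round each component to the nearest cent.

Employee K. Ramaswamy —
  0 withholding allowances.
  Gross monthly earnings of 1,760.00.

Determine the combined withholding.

Provincial Income Tax: taxable = 1,760.00
  47.20 + 12.9% × (1,760.00 − 800.00) = 47.20 + 12.9% × 960.00 = 171.04
Training Fund Levy: 1.8% × 1,760.00 = 31.68
Transit Levy: 8.5% × 1,760.00 = 149.60
Total: 171.04 + 31.68 + 149.60 = 352.32

352.32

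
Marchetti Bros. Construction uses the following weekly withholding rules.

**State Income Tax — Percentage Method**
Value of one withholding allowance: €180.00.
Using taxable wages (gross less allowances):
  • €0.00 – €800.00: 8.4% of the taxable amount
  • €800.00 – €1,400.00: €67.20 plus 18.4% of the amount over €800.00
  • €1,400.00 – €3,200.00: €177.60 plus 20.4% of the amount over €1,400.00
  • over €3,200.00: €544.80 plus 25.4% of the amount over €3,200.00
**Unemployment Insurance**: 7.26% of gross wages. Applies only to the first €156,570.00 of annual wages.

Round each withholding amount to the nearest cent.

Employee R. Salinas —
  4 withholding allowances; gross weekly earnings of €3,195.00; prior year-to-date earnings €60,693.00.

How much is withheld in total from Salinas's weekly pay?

State Income Tax: taxable = €3,195.00 − 4×€180.00 = €2,475.00
  €177.60 + 20.4% × (€2,475.00 − €1,400.00) = €177.60 + 20.4% × €1,075.00 = €396.90
Unemployment Insurance: 7.26% × €3,195.00 = €231.96
Total: €396.90 + €231.96 = €628.86

€628.86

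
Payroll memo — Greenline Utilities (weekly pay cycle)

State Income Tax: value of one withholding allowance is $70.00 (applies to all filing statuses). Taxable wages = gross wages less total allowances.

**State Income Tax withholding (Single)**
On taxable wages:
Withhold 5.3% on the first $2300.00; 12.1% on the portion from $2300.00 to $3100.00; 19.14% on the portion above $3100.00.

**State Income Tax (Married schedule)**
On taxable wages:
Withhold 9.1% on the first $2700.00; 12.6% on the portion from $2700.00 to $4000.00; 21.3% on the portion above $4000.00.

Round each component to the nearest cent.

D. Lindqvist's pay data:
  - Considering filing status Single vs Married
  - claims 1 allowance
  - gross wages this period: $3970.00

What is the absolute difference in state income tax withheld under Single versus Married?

$25.08

State Income Tax (Single): taxable = $3970.00 − 1×$70.00 = $3900.00
  $218.70 + 19.14% × ($3900.00 − $3100.00) = $218.70 + 19.14% × $800.00 = $371.82
State Income Tax (Married): taxable = $3970.00 − 1×$70.00 = $3900.00
  $245.70 + 12.6% × ($3900.00 − $2700.00) = $245.70 + 12.6% × $1200.00 = $396.90
Difference: |$371.82 − $396.90| = $25.08 (higher under Married)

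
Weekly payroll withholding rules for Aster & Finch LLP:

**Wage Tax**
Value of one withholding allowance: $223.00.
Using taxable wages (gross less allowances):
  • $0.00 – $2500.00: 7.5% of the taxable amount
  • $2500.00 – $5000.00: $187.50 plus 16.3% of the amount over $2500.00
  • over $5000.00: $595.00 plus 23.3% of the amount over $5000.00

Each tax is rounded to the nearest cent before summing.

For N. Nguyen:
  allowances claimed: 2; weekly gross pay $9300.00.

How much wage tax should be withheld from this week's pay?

$1492.98

Wage Tax: taxable = $9300.00 − 2×$223.00 = $8854.00
  $595.00 + 23.3% × ($8854.00 − $5000.00) = $595.00 + 23.3% × $3854.00 = $1492.98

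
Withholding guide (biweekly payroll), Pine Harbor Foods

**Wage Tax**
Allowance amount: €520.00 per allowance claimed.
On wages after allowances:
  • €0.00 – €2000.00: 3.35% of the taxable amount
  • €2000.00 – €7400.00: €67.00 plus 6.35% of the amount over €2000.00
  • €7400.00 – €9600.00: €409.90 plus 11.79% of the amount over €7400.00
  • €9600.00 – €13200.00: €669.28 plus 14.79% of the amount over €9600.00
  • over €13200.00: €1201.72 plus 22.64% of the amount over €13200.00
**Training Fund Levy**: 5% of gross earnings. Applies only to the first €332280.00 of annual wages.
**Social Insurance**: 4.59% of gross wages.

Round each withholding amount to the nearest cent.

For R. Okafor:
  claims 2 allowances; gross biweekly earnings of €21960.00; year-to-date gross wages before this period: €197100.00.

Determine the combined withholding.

€5055.49

Wage Tax: taxable = €21960.00 − 2×€520.00 = €20920.00
  €1201.72 + 22.64% × (€20920.00 − €13200.00) = €1201.72 + 22.64% × €7720.00 = €2949.53
Training Fund Levy: 5% × €21960.00 = €1098.00
Social Insurance: 4.59% × €21960.00 = €1007.96
Total: €2949.53 + €1098.00 + €1007.96 = €5055.49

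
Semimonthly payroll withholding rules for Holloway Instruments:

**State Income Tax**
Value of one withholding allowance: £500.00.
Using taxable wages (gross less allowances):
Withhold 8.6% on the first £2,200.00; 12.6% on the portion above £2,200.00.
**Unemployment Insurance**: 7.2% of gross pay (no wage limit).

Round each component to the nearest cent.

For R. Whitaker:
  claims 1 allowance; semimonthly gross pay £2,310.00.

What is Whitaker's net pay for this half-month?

£1,988.02

State Income Tax: taxable = £2,310.00 − 1×£500.00 = £1,810.00
  8.6% × £1,810.00 = £155.66
Unemployment Insurance: 7.2% × £2,310.00 = £166.32
Total withheld: £155.66 + £166.32 = £321.98
Net pay: £2,310.00 − £321.98 = £1,988.02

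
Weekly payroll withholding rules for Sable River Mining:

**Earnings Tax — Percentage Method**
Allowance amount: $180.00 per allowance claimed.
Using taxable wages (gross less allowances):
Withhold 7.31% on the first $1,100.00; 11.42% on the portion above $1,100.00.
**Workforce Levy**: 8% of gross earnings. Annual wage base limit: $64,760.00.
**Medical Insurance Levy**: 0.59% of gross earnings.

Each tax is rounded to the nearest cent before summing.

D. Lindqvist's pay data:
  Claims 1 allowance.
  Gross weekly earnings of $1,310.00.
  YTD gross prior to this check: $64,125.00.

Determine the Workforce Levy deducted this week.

$50.80

Workforce Levy: cap $64,760.00 − YTD $64,125.00 = $635.00 subject; 8% × $635.00 = $50.80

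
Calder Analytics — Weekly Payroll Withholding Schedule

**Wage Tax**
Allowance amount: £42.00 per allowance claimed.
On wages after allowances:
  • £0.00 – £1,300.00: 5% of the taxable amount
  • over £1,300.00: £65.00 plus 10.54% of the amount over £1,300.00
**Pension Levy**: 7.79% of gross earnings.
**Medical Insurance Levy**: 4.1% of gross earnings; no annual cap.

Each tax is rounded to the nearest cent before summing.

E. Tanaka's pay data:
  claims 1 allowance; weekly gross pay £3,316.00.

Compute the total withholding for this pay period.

Wage Tax: taxable = £3,316.00 − 1×£42.00 = £3,274.00
  £65.00 + 10.54% × (£3,274.00 − £1,300.00) = £65.00 + 10.54% × £1,974.00 = £273.06
Pension Levy: 7.79% × £3,316.00 = £258.32
Medical Insurance Levy: 4.1% × £3,316.00 = £135.96
Total: £273.06 + £258.32 + £135.96 = £667.34

£667.34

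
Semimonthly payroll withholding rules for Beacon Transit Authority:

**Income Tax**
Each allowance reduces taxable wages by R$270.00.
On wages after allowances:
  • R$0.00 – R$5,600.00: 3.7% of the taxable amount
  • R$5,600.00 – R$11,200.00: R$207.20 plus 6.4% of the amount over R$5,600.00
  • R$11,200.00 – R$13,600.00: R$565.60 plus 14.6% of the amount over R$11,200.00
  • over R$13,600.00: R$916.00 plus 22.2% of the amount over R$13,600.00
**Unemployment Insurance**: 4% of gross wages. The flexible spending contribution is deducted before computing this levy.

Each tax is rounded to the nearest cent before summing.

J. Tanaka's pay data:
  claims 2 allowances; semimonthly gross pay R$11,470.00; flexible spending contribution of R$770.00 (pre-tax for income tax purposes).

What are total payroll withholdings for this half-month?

R$927.04

Income Tax: taxable = R$11,470.00 − R$770.00 − 2×R$270.00 = R$10,160.00
  R$207.20 + 6.4% × (R$10,160.00 − R$5,600.00) = R$207.20 + 6.4% × R$4,560.00 = R$499.04
Unemployment Insurance: 4% × R$10,700.00 = R$428.00
Total: R$499.04 + R$428.00 = R$927.04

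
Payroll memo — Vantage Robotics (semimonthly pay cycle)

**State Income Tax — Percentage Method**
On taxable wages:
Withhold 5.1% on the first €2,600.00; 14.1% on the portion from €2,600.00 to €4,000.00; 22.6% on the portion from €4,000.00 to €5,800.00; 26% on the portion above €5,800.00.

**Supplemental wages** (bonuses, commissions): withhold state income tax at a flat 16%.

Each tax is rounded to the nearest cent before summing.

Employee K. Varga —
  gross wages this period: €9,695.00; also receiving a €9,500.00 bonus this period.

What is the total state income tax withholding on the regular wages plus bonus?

State Income Tax: taxable = €9,695.00
  €736.80 + 26% × (€9,695.00 − €5,800.00) = €736.80 + 26% × €3,895.00 = €1,749.50
Supplemental (16% flat on bonus): 16% × €9,500.00 = €1,520.00
Total state income tax: €1,749.50 + €1,520.00 = €3,269.50

€3,269.50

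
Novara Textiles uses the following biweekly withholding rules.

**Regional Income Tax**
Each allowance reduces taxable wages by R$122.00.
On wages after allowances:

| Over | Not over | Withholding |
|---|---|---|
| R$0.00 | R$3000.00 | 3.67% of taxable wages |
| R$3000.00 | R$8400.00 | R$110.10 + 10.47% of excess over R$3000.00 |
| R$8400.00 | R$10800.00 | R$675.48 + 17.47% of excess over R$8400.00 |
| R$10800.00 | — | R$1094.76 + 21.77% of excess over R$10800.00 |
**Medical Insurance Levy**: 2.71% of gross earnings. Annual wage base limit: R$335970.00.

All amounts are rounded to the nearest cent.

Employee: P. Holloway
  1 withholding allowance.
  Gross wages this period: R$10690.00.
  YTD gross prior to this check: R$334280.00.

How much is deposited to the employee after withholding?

Regional Income Tax: taxable = R$10690.00 − 1×R$122.00 = R$10568.00
  R$675.48 + 17.47% × (R$10568.00 − R$8400.00) = R$675.48 + 17.47% × R$2168.00 = R$1054.23
Medical Insurance Levy: cap R$335970.00 − YTD R$334280.00 = R$1690.00 subject; 2.71% × R$1690.00 = R$45.80
Total withheld: R$1054.23 + R$45.80 = R$1100.03
Net pay: R$10690.00 − R$1100.03 = R$9589.97

R$9589.97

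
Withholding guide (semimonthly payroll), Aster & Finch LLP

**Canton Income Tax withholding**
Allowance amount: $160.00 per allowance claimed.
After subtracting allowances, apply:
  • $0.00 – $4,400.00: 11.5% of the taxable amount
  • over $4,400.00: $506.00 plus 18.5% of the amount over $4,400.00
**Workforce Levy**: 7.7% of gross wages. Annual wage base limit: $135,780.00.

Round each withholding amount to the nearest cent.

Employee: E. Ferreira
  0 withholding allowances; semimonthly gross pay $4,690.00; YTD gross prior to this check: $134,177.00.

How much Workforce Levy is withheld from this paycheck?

$123.43

Workforce Levy: cap $135,780.00 − YTD $134,177.00 = $1,603.00 subject; 7.7% × $1,603.00 = $123.43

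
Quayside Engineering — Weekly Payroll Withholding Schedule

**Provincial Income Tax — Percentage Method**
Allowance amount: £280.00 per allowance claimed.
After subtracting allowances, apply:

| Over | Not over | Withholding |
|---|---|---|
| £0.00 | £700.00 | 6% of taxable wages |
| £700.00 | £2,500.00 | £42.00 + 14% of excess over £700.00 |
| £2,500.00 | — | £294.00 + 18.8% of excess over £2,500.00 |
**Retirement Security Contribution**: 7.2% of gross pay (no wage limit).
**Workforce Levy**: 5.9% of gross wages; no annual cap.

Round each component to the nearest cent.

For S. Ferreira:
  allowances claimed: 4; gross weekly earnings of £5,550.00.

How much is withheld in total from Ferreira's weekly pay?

£1,383.89

Provincial Income Tax: taxable = £5,550.00 − 4×£280.00 = £4,430.00
  £294.00 + 18.8% × (£4,430.00 − £2,500.00) = £294.00 + 18.8% × £1,930.00 = £656.84
Retirement Security Contribution: 7.2% × £5,550.00 = £399.60
Workforce Levy: 5.9% × £5,550.00 = £327.45
Total: £656.84 + £399.60 + £327.45 = £1,383.89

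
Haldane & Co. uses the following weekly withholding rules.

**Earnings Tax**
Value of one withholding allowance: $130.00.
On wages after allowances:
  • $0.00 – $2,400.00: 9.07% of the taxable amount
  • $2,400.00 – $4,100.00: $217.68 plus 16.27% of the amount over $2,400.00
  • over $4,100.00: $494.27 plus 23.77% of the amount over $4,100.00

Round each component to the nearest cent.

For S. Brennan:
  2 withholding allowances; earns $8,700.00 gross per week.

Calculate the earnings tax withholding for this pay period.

$1,525.89

Earnings Tax: taxable = $8,700.00 − 2×$130.00 = $8,440.00
  $494.27 + 23.77% × ($8,440.00 − $4,100.00) = $494.27 + 23.77% × $4,340.00 = $1,525.89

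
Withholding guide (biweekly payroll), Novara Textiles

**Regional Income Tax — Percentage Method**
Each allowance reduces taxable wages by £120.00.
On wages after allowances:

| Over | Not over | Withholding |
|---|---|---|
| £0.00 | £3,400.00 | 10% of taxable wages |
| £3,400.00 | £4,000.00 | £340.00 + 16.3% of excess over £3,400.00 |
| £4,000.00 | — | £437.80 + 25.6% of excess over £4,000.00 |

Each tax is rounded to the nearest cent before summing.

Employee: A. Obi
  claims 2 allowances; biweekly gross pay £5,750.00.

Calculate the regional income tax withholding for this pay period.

Regional Income Tax: taxable = £5,750.00 − 2×£120.00 = £5,510.00
  £437.80 + 25.6% × (£5,510.00 − £4,000.00) = £437.80 + 25.6% × £1,510.00 = £824.36

£824.36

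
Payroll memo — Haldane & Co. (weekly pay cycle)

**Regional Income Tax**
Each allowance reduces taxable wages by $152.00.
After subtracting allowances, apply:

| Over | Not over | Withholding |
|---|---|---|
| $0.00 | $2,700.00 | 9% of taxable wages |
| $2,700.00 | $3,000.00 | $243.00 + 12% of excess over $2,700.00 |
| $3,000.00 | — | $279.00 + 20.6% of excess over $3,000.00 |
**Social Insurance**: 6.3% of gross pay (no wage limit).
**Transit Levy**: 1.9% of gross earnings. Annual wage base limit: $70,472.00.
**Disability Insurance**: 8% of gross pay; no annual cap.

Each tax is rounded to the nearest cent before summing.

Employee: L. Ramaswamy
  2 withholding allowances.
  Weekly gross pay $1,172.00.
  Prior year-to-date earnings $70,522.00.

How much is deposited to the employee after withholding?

$926.28

Regional Income Tax: taxable = $1,172.00 − 2×$152.00 = $868.00
  9% × $868.00 = $78.12
Social Insurance: 6.3% × $1,172.00 = $73.84
Transit Levy: YTD $70,522.00 ≥ cap $70,472.00 → $0.00
Disability Insurance: 8% × $1,172.00 = $93.76
Total withheld: $78.12 + $73.84 + $0.00 + $93.76 = $245.72
Net pay: $1,172.00 − $245.72 = $926.28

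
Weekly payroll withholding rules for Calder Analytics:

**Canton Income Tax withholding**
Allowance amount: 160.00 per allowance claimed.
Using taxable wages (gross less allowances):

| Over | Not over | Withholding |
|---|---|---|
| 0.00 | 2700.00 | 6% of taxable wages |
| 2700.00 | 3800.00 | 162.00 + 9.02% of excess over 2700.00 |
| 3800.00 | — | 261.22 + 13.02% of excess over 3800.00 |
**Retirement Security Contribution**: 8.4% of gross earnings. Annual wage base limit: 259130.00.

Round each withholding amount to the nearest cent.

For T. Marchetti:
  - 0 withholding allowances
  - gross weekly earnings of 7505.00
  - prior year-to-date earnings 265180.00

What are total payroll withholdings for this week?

743.61

Canton Income Tax: taxable = 7505.00
  261.22 + 13.02% × (7505.00 − 3800.00) = 261.22 + 13.02% × 3705.00 = 743.61
Retirement Security Contribution: YTD 265180.00 ≥ cap 259130.00 → 0.00
Total: 743.61 + 0.00 = 743.61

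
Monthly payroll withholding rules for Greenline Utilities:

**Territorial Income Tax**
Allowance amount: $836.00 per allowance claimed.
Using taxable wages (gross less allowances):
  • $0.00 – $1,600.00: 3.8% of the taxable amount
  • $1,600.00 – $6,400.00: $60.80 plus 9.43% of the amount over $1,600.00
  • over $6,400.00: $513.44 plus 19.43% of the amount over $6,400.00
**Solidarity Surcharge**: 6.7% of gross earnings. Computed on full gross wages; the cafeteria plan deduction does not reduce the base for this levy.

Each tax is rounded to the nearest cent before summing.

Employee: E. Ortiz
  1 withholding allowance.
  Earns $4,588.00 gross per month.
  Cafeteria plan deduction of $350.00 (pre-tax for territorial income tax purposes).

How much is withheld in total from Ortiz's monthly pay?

$538.13

Territorial Income Tax: taxable = $4,588.00 − $350.00 − 1×$836.00 = $3,402.00
  $60.80 + 9.43% × ($3,402.00 − $1,600.00) = $60.80 + 9.43% × $1,802.00 = $230.73
Solidarity Surcharge: 6.7% × $4,588.00 = $307.40
Total: $230.73 + $307.40 = $538.13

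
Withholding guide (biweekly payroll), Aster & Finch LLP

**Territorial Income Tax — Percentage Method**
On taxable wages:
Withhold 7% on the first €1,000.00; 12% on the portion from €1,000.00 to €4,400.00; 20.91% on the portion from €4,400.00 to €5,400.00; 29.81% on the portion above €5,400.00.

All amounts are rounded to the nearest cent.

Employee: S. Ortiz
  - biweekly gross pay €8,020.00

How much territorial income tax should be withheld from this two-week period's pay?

Territorial Income Tax: taxable = €8,020.00
  €687.10 + 29.81% × (€8,020.00 − €5,400.00) = €687.10 + 29.81% × €2,620.00 = €1,468.12

€1,468.12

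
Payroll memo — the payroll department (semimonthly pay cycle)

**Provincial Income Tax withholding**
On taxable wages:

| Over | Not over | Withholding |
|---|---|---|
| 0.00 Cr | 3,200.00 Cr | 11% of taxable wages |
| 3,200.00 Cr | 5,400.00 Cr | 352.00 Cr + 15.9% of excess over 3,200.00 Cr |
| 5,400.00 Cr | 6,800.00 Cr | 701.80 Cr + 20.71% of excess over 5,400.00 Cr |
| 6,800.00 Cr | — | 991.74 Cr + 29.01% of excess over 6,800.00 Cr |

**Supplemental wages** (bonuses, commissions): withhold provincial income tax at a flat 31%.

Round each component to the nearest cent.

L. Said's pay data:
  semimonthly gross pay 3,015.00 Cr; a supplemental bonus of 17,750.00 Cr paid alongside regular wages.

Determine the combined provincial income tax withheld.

5,834.15 Cr

Provincial Income Tax: taxable = 3,015.00 Cr
  11% × 3,015.00 Cr = 331.65 Cr
Supplemental (31% flat on bonus): 31% × 17,750.00 Cr = 5,502.50 Cr
Total provincial income tax: 331.65 Cr + 5,502.50 Cr = 5,834.15 Cr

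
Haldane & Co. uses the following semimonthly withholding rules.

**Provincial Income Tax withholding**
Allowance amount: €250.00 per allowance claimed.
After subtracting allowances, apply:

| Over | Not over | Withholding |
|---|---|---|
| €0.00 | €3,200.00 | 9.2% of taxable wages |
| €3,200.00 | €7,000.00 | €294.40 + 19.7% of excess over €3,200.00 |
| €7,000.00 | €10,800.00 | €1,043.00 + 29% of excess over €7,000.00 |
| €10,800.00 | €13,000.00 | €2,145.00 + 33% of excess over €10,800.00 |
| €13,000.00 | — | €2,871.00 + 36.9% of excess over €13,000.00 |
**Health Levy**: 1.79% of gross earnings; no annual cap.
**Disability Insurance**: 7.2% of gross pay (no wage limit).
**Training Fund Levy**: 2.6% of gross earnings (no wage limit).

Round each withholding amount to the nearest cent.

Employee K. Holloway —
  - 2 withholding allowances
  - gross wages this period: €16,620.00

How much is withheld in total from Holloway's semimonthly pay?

€5,948.54

Provincial Income Tax: taxable = €16,620.00 − 2×€250.00 = €16,120.00
  €2,871.00 + 36.9% × (€16,120.00 − €13,000.00) = €2,871.00 + 36.9% × €3,120.00 = €4,022.28
Health Levy: 1.79% × €16,620.00 = €297.50
Disability Insurance: 7.2% × €16,620.00 = €1,196.64
Training Fund Levy: 2.6% × €16,620.00 = €432.12
Total: €4,022.28 + €297.50 + €1,196.64 + €432.12 = €5,948.54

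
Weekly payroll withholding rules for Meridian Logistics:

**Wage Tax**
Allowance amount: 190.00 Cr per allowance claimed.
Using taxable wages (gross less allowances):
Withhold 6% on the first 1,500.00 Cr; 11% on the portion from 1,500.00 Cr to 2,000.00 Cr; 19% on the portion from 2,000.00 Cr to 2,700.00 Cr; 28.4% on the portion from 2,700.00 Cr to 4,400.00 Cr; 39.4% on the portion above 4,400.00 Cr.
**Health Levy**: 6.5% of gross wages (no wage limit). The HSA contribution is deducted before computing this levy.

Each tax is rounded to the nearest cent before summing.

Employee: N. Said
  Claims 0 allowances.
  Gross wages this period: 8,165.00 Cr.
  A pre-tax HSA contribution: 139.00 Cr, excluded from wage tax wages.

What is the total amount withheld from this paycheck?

Wage Tax: taxable = 8,165.00 Cr − 139.00 Cr = 8,026.00 Cr
  760.80 Cr + 39.4% × (8,026.00 Cr − 4,400.00 Cr) = 760.80 Cr + 39.4% × 3,626.00 Cr = 2,189.44 Cr
Health Levy: 6.5% × 8,026.00 Cr = 521.69 Cr
Total: 2,189.44 Cr + 521.69 Cr = 2,711.13 Cr

2,711.13 Cr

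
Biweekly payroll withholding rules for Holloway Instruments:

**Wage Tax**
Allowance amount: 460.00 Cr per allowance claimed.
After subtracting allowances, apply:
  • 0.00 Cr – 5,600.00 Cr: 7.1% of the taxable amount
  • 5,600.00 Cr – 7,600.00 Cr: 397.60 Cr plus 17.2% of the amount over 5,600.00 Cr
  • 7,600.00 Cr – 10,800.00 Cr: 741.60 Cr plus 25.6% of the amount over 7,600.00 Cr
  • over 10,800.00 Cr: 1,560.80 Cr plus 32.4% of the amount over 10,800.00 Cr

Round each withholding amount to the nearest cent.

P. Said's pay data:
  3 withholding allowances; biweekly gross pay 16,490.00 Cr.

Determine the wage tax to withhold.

Wage Tax: taxable = 16,490.00 Cr − 3×460.00 Cr = 15,110.00 Cr
  1,560.80 Cr + 32.4% × (15,110.00 Cr − 10,800.00 Cr) = 1,560.80 Cr + 32.4% × 4,310.00 Cr = 2,957.24 Cr

2,957.24 Cr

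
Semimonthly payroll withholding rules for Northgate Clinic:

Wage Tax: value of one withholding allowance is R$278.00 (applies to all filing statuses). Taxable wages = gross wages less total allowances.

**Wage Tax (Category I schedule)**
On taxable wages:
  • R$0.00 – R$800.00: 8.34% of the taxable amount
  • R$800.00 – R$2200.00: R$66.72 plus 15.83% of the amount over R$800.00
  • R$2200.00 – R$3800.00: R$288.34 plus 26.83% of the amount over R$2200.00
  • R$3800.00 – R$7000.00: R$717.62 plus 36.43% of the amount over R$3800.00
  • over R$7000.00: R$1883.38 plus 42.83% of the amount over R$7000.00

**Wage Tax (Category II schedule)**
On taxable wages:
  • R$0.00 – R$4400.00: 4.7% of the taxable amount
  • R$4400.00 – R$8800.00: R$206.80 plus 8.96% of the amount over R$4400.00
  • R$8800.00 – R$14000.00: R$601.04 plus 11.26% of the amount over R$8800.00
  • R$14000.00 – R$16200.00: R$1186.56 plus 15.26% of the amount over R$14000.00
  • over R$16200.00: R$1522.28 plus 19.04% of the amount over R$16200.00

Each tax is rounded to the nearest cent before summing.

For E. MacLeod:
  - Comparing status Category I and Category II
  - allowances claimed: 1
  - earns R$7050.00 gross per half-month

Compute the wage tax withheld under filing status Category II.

Wage Tax (Category II): taxable = R$7050.00 − 1×R$278.00 = R$6772.00
  R$206.80 + 8.96% × (R$6772.00 − R$4400.00) = R$206.80 + 8.96% × R$2372.00 = R$419.33

R$419.33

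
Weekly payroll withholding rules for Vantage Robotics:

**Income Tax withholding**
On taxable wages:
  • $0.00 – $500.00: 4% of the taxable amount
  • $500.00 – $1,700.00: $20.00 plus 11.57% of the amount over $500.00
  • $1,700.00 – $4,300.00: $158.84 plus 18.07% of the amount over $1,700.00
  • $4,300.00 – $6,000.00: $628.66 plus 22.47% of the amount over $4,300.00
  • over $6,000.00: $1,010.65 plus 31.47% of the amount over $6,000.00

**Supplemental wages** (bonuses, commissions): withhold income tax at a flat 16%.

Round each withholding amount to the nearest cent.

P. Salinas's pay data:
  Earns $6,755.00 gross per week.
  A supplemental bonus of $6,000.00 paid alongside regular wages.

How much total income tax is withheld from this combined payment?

Income Tax: taxable = $6,755.00
  $1,010.65 + 31.47% × ($6,755.00 − $6,000.00) = $1,010.65 + 31.47% × $755.00 = $1,248.25
Supplemental (16% flat on bonus): 16% × $6,000.00 = $960.00
Total income tax: $1,248.25 + $960.00 = $2,208.25

$2,208.25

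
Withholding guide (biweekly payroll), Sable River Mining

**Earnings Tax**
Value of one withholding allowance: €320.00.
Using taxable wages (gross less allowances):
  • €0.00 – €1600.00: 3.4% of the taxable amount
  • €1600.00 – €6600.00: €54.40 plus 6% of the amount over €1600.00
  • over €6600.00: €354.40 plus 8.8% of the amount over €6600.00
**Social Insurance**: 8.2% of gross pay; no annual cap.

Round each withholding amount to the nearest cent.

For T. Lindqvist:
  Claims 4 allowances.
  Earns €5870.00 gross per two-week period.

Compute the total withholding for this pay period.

€715.14

Earnings Tax: taxable = €5870.00 − 4×€320.00 = €4590.00
  €54.40 + 6% × (€4590.00 − €1600.00) = €54.40 + 6% × €2990.00 = €233.80
Social Insurance: 8.2% × €5870.00 = €481.34
Total: €233.80 + €481.34 = €715.14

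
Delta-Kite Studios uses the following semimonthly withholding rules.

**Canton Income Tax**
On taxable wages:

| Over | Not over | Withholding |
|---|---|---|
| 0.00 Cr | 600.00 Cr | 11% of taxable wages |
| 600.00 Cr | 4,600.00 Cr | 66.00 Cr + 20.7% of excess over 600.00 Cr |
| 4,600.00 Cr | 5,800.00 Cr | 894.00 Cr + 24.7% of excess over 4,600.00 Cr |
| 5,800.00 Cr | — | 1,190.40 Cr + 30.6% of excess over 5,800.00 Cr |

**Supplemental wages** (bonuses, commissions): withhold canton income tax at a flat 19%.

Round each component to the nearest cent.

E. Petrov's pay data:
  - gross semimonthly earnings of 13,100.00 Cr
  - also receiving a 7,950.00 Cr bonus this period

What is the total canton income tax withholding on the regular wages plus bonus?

Canton Income Tax: taxable = 13,100.00 Cr
  1,190.40 Cr + 30.6% × (13,100.00 Cr − 5,800.00 Cr) = 1,190.40 Cr + 30.6% × 7,300.00 Cr = 3,424.20 Cr
Supplemental (19% flat on bonus): 19% × 7,950.00 Cr = 1,510.50 Cr
Total canton income tax: 3,424.20 Cr + 1,510.50 Cr = 4,934.70 Cr

4,934.70 Cr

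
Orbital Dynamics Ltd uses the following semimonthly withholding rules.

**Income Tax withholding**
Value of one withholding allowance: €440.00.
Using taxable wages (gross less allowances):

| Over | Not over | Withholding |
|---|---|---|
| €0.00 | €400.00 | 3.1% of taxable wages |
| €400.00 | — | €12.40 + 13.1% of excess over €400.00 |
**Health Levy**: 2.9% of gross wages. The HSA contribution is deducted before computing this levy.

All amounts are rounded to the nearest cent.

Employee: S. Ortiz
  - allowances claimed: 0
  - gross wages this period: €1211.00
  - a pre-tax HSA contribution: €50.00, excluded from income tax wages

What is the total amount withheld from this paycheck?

Income Tax: taxable = €1211.00 − €50.00 = €1161.00
  €12.40 + 13.1% × (€1161.00 − €400.00) = €12.40 + 13.1% × €761.00 = €112.09
Health Levy: 2.9% × €1161.00 = €33.67
Total: €112.09 + €33.67 = €145.76

€145.76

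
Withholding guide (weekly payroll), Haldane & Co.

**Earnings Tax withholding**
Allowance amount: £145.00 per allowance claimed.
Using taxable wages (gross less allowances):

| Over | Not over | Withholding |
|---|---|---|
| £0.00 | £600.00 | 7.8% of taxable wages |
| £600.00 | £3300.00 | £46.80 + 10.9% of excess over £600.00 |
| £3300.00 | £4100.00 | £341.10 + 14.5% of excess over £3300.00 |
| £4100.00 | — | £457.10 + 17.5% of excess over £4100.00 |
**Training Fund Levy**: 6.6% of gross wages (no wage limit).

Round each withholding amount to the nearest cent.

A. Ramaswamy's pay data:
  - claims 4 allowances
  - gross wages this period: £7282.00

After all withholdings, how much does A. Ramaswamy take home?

Earnings Tax: taxable = £7282.00 − 4×£145.00 = £6702.00
  £457.10 + 17.5% × (£6702.00 − £4100.00) = £457.10 + 17.5% × £2602.00 = £912.45
Training Fund Levy: 6.6% × £7282.00 = £480.61
Total withheld: £912.45 + £480.61 = £1393.06
Net pay: £7282.00 − £1393.06 = £5888.94

£5888.94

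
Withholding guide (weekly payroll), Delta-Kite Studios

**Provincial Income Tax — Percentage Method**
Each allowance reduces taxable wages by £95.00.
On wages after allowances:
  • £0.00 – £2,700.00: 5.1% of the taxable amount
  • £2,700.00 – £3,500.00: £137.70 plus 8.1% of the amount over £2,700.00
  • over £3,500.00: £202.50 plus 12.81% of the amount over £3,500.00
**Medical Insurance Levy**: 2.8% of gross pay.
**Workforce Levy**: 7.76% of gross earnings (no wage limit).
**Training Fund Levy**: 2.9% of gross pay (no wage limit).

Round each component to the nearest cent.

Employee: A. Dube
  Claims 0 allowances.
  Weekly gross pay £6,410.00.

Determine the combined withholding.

Provincial Income Tax: taxable = £6,410.00
  £202.50 + 12.81% × (£6,410.00 − £3,500.00) = £202.50 + 12.81% × £2,910.00 = £575.27
Medical Insurance Levy: 2.8% × £6,410.00 = £179.48
Workforce Levy: 7.76% × £6,410.00 = £497.42
Training Fund Levy: 2.9% × £6,410.00 = £185.89
Total: £575.27 + £179.48 + £497.42 + £185.89 = £1,438.06

£1,438.06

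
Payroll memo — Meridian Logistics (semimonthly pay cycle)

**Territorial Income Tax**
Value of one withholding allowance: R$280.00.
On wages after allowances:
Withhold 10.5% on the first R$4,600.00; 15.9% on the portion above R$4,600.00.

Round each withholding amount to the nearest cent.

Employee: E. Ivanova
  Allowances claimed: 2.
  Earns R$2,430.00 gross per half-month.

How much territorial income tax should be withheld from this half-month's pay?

R$196.35

Territorial Income Tax: taxable = R$2,430.00 − 2×R$280.00 = R$1,870.00
  10.5% × R$1,870.00 = R$196.35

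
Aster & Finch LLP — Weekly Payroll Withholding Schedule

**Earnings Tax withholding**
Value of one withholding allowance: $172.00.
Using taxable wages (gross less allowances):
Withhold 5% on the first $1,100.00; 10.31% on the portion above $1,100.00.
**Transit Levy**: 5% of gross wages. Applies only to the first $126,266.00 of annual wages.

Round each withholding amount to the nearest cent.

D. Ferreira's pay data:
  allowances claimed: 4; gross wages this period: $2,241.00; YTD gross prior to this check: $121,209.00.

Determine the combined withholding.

Earnings Tax: taxable = $2,241.00 − 4×$172.00 = $1,553.00
  $55.00 + 10.31% × ($1,553.00 − $1,100.00) = $55.00 + 10.31% × $453.00 = $101.70
Transit Levy: 5% × $2,241.00 = $112.05
Total: $101.70 + $112.05 = $213.75

$213.75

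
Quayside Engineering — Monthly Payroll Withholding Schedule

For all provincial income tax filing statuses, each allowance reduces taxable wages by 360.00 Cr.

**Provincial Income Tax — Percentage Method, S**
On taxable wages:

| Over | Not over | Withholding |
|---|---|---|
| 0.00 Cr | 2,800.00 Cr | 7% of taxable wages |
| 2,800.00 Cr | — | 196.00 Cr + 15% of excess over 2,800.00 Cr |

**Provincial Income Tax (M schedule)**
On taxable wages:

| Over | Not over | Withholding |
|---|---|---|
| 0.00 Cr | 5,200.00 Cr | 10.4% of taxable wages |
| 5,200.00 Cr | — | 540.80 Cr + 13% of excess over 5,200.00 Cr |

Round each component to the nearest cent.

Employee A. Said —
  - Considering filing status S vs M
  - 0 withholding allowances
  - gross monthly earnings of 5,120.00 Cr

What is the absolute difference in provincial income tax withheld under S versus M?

11.52 Cr

Provincial Income Tax (S): taxable = 5,120.00 Cr
  196.00 Cr + 15% × (5,120.00 Cr − 2,800.00 Cr) = 196.00 Cr + 15% × 2,320.00 Cr = 544.00 Cr
Provincial Income Tax (M): taxable = 5,120.00 Cr
  10.4% × 5,120.00 Cr = 532.48 Cr
Difference: |544.00 Cr − 532.48 Cr| = 11.52 Cr (higher under S)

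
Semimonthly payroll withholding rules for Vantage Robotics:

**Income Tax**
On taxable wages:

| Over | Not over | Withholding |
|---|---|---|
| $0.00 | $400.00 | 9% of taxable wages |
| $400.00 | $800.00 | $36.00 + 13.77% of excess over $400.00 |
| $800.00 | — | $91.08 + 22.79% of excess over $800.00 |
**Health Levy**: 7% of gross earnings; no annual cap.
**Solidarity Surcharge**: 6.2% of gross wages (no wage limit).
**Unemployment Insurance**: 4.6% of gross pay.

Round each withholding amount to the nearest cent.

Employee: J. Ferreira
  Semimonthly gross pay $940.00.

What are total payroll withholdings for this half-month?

$290.31

Income Tax: taxable = $940.00
  $91.08 + 22.79% × ($940.00 − $800.00) = $91.08 + 22.79% × $140.00 = $122.99
Health Levy: 7% × $940.00 = $65.80
Solidarity Surcharge: 6.2% × $940.00 = $58.28
Unemployment Insurance: 4.6% × $940.00 = $43.24
Total: $122.99 + $65.80 + $58.28 + $43.24 = $290.31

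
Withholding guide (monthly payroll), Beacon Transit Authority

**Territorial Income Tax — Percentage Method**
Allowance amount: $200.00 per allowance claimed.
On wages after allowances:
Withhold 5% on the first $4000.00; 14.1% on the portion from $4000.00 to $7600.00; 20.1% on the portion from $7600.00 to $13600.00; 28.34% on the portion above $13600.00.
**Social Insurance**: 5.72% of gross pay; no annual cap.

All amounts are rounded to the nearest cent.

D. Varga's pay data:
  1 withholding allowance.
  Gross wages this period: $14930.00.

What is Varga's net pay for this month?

$11842.16

Territorial Income Tax: taxable = $14930.00 − 1×$200.00 = $14730.00
  $1913.60 + 28.34% × ($14730.00 − $13600.00) = $1913.60 + 28.34% × $1130.00 = $2233.84
Social Insurance: 5.72% × $14930.00 = $854.00
Total withheld: $2233.84 + $854.00 = $3087.84
Net pay: $14930.00 − $3087.84 = $11842.16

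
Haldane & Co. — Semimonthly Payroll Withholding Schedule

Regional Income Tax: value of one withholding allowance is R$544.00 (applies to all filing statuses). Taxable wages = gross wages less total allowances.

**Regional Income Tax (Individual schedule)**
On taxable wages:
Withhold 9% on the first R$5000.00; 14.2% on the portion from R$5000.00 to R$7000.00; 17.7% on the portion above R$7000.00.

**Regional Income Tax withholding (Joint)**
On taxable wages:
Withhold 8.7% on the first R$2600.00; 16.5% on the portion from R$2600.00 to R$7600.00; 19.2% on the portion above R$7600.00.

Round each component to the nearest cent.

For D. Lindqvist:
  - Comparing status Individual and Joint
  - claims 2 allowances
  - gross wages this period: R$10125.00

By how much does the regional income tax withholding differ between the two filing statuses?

R$232.55

Regional Income Tax (Individual): taxable = R$10125.00 − 2×R$544.00 = R$9037.00
  R$734.00 + 17.7% × (R$9037.00 − R$7000.00) = R$734.00 + 17.7% × R$2037.00 = R$1094.55
Regional Income Tax (Joint): taxable = R$10125.00 − 2×R$544.00 = R$9037.00
  R$1051.20 + 19.2% × (R$9037.00 − R$7600.00) = R$1051.20 + 19.2% × R$1437.00 = R$1327.10
Difference: |R$1094.55 − R$1327.10| = R$232.55 (higher under Joint)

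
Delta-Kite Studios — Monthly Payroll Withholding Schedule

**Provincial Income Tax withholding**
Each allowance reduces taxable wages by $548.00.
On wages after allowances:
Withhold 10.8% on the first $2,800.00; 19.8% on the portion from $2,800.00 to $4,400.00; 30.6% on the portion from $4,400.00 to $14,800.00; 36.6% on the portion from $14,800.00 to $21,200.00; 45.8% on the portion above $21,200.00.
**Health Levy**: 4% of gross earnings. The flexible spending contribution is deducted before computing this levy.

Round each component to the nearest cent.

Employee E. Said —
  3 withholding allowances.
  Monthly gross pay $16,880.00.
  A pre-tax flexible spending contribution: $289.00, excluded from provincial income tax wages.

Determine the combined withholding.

Provincial Income Tax: taxable = $16,880.00 − $289.00 − 3×$548.00 = $14,947.00
  $3,801.60 + 36.6% × ($14,947.00 − $14,800.00) = $3,801.60 + 36.6% × $147.00 = $3,855.40
Health Levy: 4% × $16,591.00 = $663.64
Total: $3,855.40 + $663.64 = $4,519.04

$4,519.04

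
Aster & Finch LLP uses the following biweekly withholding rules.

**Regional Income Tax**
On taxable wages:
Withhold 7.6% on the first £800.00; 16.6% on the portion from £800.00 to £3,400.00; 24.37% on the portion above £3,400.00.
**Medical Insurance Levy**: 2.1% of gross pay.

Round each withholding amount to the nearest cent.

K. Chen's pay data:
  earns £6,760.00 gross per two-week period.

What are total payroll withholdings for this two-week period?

£1,453.19

Regional Income Tax: taxable = £6,760.00
  £492.40 + 24.37% × (£6,760.00 − £3,400.00) = £492.40 + 24.37% × £3,360.00 = £1,311.23
Medical Insurance Levy: 2.1% × £6,760.00 = £141.96
Total: £1,311.23 + £141.96 = £1,453.19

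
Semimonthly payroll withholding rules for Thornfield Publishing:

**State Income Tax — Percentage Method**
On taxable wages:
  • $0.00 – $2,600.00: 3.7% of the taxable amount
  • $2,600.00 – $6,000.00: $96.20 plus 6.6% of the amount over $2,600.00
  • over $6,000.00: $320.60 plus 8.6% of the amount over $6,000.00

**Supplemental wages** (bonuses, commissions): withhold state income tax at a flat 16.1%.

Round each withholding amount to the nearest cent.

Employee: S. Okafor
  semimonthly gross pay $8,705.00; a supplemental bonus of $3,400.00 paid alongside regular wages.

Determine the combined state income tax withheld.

State Income Tax: taxable = $8,705.00
  $320.60 + 8.6% × ($8,705.00 − $6,000.00) = $320.60 + 8.6% × $2,705.00 = $553.23
Supplemental (16.1% flat on bonus): 16.1% × $3,400.00 = $547.40
Total state income tax: $553.23 + $547.40 = $1,100.63

$1,100.63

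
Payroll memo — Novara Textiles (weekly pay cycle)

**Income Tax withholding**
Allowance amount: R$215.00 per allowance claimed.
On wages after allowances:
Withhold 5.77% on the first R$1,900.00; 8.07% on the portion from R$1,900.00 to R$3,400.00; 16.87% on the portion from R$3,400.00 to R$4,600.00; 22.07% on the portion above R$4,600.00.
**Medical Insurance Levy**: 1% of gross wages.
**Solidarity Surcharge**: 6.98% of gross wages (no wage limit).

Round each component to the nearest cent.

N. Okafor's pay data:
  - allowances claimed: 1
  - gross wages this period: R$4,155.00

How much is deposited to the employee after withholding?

R$3,501.65

Income Tax: taxable = R$4,155.00 − 1×R$215.00 = R$3,940.00
  R$230.68 + 16.87% × (R$3,940.00 − R$3,400.00) = R$230.68 + 16.87% × R$540.00 = R$321.78
Medical Insurance Levy: 1% × R$4,155.00 = R$41.55
Solidarity Surcharge: 6.98% × R$4,155.00 = R$290.02
Total withheld: R$321.78 + R$41.55 + R$290.02 = R$653.35
Net pay: R$4,155.00 − R$653.35 = R$3,501.65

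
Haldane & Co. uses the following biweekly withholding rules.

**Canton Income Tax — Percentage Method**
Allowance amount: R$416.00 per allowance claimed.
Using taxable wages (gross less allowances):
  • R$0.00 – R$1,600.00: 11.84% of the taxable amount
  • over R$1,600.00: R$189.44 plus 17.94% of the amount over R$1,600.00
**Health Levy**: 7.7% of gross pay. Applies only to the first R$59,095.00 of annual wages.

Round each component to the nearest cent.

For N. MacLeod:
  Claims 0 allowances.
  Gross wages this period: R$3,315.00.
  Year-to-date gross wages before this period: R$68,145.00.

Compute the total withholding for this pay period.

Canton Income Tax: taxable = R$3,315.00
  R$189.44 + 17.94% × (R$3,315.00 − R$1,600.00) = R$189.44 + 17.94% × R$1,715.00 = R$497.11
Health Levy: YTD R$68,145.00 ≥ cap R$59,095.00 → R$0.00
Total: R$497.11 + R$0.00 = R$497.11

R$497.11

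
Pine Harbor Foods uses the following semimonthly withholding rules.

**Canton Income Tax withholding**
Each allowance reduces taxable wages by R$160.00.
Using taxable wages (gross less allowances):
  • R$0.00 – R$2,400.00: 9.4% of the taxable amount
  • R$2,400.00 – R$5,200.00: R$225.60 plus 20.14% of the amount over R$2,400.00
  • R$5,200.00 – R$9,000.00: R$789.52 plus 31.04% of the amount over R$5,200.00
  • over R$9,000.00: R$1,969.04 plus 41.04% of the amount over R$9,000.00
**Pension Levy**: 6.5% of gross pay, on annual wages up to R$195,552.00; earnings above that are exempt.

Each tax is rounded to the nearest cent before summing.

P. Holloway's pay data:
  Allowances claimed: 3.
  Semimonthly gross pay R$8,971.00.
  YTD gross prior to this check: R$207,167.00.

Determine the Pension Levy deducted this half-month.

Pension Levy: YTD R$207,167.00 ≥ cap R$195,552.00 → R$0.00

R$0.00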